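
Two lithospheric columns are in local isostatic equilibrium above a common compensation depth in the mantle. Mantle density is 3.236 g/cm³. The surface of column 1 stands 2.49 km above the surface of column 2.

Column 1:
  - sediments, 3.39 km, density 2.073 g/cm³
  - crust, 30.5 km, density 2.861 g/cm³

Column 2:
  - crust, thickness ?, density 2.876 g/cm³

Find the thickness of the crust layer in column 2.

Take the compensation level at the base of the deeper column (depth z_c below the surface of column 1) and equate Σ ρ_i t_i down to z_c; mantle fills any gap and the z_c terms cancel.
Column 1: 3.39×2.073 + 30.5×2.861 + (z_c − 33.89)×3.236
Column 2: 2.49×0 + x×2.876 + (z_c − 2.49 − 0 − x)×3.236
The z_c×3.236 term appears on both sides and cancels. Collect the known terms of each column as K = Σ(ρt)_known − 3.236 × (depth of known layers): K_1 = 94.28797 − 3.236×33.89 = −15.38007; K_2 = 0 − 3.236×(2.49 + 0) = −8.05764.
Balance: K_1 = K_2 − x×(3.236 − 2.876), so x = (K_2 − K_1)/(3.236 − 2.876) = 7.32243/0.36 = 20.3 km.

20.3 km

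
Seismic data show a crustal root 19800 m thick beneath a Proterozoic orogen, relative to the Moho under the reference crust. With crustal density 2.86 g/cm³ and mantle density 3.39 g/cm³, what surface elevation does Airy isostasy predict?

3670 m

In Airy isostatic equilibrium: ρ_c h = (ρ_m − ρ_c) r.
h = r (ρ_m − ρ_c) / ρ_c = 19800 m × (3.39 − 2.86) / 2.86 = 3670 m.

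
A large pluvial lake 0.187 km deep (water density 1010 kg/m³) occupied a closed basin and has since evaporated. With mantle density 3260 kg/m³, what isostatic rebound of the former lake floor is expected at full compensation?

0.0579 km

u = d ρ_w/ρ_m = 0.187 km × 1010/3260 = 0.0579 km.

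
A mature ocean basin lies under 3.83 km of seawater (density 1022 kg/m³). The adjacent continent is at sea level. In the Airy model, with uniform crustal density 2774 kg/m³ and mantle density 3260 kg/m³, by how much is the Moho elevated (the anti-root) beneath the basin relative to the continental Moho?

13.8 km

Balancing pressure at the compensation depth: replacing crust with seawater at the top is compensated by replacing crust with mantle at the base: d (ρ_c − ρ_w) = a (ρ_m − ρ_c).
a = d (ρ_c − ρ_w)/(ρ_m − ρ_c) = 3.83 km × 1752/486 = 13.8 km.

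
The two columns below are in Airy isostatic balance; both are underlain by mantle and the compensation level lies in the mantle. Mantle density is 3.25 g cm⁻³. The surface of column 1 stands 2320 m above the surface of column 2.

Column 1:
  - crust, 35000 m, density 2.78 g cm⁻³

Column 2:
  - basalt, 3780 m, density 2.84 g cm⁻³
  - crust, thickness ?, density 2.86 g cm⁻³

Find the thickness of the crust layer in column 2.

18900 m

Take the compensation level at the base of the deeper column (depth z_c below the surface of column 1) and equate Σ ρ_i t_i down to z_c; mantle fills any gap and the z_c terms cancel.
Column 1: 35000×2.78 + (z_c − 35000)×3.25
Column 2: 2320×0 + 3780×2.84 + x×2.86 + (z_c − 2320 − 3780 − x)×3.25
The z_c×3.25 term appears on both sides and cancels. Collect the known terms of each column as K = Σ(ρt)_known − 3.25 × (depth of known layers): K_1 = 97300 − 3.25×35000 = −16450; K_2 = 10735.2 − 3.25×(2320 + 3780) = −9089.8.
Balance: K_1 = K_2 − x×(3.25 − 2.86), so x = (K_2 − K_1)/(3.25 − 2.86) = 7360.2/0.39 = 18900 m.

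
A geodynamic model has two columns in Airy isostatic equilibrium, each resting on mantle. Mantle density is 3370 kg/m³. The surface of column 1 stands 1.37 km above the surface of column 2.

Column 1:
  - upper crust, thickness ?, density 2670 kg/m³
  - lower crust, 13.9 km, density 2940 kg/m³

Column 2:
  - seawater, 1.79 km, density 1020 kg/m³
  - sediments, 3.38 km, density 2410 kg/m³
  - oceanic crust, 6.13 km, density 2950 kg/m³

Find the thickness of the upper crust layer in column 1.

Take the compensation level at the base of the deeper column (depth z_c below the surface of column 1) and equate Σ ρ_i t_i down to z_c; mantle fills any gap and the z_c terms cancel.
Column 1: x×2670 + 13.9×2940 + (z_c − 13.9 − x)×3370
Column 2: 1.37×0 + 1.79×1020 + 3.38×2410 + 6.13×2950 + (z_c − 1.37 − 11.3)×3370
The z_c×3370 term appears on both sides and cancels. Collect the known terms of each column as K = Σ(ρt)_known − 3370 × (depth of known layers): K_1 = 40866 − 3370×13.9 = −5977; K_2 = 28055.1 − 3370×(1.37 + 11.3) = −14642.8.
Balance: K_1 − x×(3370 − 2670) = K_2, so x = (K_1 − K_2)/(3370 − 2670) = 8665.8/700 = 12.4 km.

12.4 km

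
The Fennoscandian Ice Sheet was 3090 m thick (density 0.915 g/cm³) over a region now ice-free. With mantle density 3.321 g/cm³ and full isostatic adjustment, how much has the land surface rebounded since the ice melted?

851 m

Removing the load lets mantle flow back in; uplift u satisfies ρ_ice t = ρ_m u.
u = t ρ_ice/ρ_m = 3090 m × 0.915/3.321 = 851 m.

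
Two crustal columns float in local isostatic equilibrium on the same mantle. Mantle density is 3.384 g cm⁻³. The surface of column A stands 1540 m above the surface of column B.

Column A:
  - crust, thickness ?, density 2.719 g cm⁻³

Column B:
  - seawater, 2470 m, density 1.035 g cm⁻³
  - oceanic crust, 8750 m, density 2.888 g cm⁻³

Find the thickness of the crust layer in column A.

Take the compensation level at the base of the deeper column (depth z_c below the surface of column A) and equate Σ ρ_i t_i down to z_c; mantle fills any gap and the z_c terms cancel.
Column A: x×2.719 + (z_c − 0 − x)×3.384
Column B: 1540×0 + 2470×1.035 + 8750×2.888 + (z_c − 1540 − 11220)×3.384
The z_c×3.384 term appears on both sides and cancels. Collect the known terms of each column as K = Σ(ρt)_known − 3.384 × (depth of known layers): K_A = 0 − 3.384×0 = 0; K_B = 27826.45 − 3.384×(1540 + 11220) = −15353.39.
Balance: K_A − x×(3.384 − 2.719) = K_B, so x = (K_A − K_B)/(3.384 − 2.719) = 15353.4/0.665 = 23100 m.

23100 m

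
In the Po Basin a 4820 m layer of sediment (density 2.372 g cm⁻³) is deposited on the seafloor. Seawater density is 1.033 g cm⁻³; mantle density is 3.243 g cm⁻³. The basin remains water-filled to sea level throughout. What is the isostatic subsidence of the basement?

Submarine loading: the sediment displaces seawater, and the subsidence is in turn flooded, so s (ρ_m − ρ_w) = t (ρ_sed − ρ_w).
s = 4820 m × (2.372 − 1.033) / (3.243 − 1.033) = 2920 m.

2920 m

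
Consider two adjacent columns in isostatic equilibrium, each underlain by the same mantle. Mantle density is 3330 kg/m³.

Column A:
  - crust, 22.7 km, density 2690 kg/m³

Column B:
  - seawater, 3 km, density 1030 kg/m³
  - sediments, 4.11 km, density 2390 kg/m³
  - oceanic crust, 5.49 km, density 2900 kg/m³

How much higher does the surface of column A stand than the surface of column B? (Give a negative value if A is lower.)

For any compensation level in the mantle, the mantle terms cancel and isostasy reduces to e = (Σt_A − Σt_B) − (Σ(ρt)_A − Σ(ρt)_B) / ρ_m.
Σt_A = 22.7 km; Σt_B = 12.6 km; Σ(ρt)_A = 61063; Σ(ρt)_B = 28833.9 (in km·kg/m³).
e = (22.7 − 12.6) − (61063 − 28833.9) / 3330 = 0.422 km.

0.422 km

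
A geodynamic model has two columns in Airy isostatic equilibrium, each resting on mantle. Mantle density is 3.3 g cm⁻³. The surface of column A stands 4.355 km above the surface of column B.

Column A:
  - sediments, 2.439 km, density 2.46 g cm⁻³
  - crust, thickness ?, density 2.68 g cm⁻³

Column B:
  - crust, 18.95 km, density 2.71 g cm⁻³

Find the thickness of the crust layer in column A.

37.9 km

Take the compensation level at the base of the deeper column (depth z_c below the surface of column A) and equate Σ ρ_i t_i down to z_c; mantle fills any gap and the z_c terms cancel.
Column A: 2.439×2.46 + x×2.68 + (z_c − 2.439 − x)×3.3
Column B: 4.355×0 + 18.95×2.71 + (z_c − 4.355 − 18.95)×3.3
The z_c×3.3 term appears on both sides and cancels. Collect the known terms of each column as K = Σ(ρt)_known − 3.3 × (depth of known layers): K_A = 5.99994 − 3.3×2.439 = −2.04876; K_B = 51.3545 − 3.3×(4.355 + 18.95) = −25.552.
Balance: K_A − x×(3.3 − 2.68) = K_B, so x = (K_A − K_B)/(3.3 − 2.68) = 23.5032/0.62 = 37.9 km.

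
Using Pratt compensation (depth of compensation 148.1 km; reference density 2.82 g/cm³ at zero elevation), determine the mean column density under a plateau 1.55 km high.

2.79 g/cm³

Pratt balance: ρ_ref D = ρ (D + h).
ρ = ρ_ref D/(D + h) = 2.82 × 148.1 km/(148.1 km + 1.55 km) = 2.79 g/cm³.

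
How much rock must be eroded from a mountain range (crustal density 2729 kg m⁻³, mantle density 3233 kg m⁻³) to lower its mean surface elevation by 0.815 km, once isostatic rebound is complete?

Net drop Δ = e − u = e − e ρ_c/ρ_m = e (ρ_m − ρ_c)/ρ_m.
e = Δ ρ_m/(ρ_m − ρ_c) = 0.815 km × 3233/504 = 5.23 km.

5.23 km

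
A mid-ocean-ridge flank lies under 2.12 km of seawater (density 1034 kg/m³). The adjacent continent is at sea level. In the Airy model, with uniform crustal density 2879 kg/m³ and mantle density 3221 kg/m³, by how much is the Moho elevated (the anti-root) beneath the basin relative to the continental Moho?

11.4 km

Equating mass per unit area of the two columns: replacing crust with seawater at the top is compensated by replacing crust with mantle at the base: d (ρ_c − ρ_w) = a (ρ_m − ρ_c).
a = d (ρ_c − ρ_w)/(ρ_m − ρ_c) = 2.12 km × 1845/342 = 11.4 km.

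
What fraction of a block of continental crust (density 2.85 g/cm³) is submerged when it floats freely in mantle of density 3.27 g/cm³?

Submerged fraction = ρ_obj/ρ_fluid = 2.85/3.27 = 87.2%.

87.2%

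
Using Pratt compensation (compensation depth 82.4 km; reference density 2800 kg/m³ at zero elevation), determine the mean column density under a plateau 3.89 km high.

Pratt balance: ρ_ref D = ρ (D + h).
ρ = ρ_ref D/(D + h) = 2800 × 82.4 km/(82.4 km + 3.89 km) = 2670 kg/m³.

2670 kg/m³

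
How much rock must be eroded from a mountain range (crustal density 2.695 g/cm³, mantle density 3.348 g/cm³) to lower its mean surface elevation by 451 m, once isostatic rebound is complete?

Net drop Δ = e − u = e − e ρ_c/ρ_m = e (ρ_m − ρ_c)/ρ_m.
e = Δ ρ_m/(ρ_m − ρ_c) = 451 m × 3.348/0.653 = 2310 m.

2310 m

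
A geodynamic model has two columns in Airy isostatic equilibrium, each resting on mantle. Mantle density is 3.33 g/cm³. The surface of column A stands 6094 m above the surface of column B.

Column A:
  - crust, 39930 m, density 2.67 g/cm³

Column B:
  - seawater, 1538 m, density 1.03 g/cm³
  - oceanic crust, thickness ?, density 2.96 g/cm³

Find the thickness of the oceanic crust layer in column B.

6820 m

Take the compensation level at the base of the deeper column (depth z_c below the surface of column A) and equate Σ ρ_i t_i down to z_c; mantle fills any gap and the z_c terms cancel.
Column A: 39930×2.67 + (z_c − 39930)×3.33
Column B: 6094×0 + 1538×1.03 + x×2.96 + (z_c − 6094 − 1538 − x)×3.33
The z_c×3.33 term appears on both sides and cancels. Collect the known terms of each column as K = Σ(ρt)_known − 3.33 × (depth of known layers): K_A = 106613.1 − 3.33×39930 = −26353.8; K_B = 1584.14 − 3.33×(6094 + 1538) = −23830.42.
Balance: K_A = K_B − x×(3.33 − 2.96), so x = (K_B − K_A)/(3.33 − 2.96) = 2523.38/0.37 = 6820 m.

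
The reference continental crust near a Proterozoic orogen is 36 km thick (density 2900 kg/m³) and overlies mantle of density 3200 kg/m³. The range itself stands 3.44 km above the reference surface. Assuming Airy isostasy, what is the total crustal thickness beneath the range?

72.7 km

Root depth r = h ρ_c / (ρ_m − ρ_c) = 3.44 km × 2900 / 300 = 33.25 km.
Total thickness = T + h + r = 36 km + 3.44 km + 33.25 km = 72.7 km.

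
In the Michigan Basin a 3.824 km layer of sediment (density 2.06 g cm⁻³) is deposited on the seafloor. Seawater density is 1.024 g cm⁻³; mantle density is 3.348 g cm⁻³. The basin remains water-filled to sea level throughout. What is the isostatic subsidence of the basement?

Submarine loading: the sediment displaces seawater, and the subsidence is in turn flooded, so s (ρ_m − ρ_w) = t (ρ_sed − ρ_w).
s = 3.824 km × (2.06 − 1.024) / (3.348 − 1.024) = 1.7 km.

1.7 km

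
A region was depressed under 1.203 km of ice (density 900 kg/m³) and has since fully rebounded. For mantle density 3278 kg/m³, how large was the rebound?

Removing the load lets mantle flow back in; uplift u satisfies ρ_ice t = ρ_m u.
u = t ρ_ice/ρ_m = 1.203 km × 900/3278 = 0.33 km.

0.33 km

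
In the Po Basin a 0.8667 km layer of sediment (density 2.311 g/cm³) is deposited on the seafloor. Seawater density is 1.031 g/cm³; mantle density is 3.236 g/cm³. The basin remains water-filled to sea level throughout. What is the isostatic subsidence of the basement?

0.503 km

Submarine loading: the sediment displaces seawater, and the subsidence is in turn flooded, so s (ρ_m − ρ_w) = t (ρ_sed − ρ_w).
s = 0.8667 km × (2.311 − 1.031) / (3.236 − 1.031) = 0.503 km.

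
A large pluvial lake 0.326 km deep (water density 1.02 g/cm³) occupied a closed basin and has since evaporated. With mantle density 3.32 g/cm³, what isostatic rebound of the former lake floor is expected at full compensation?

u = d ρ_w/ρ_m = 0.326 km × 1.02/3.32 = 0.1 km.

0.1 km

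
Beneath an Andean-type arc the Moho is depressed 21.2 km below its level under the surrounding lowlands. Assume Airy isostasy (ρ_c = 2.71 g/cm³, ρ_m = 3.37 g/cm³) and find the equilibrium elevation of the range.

5.16 km

Balancing pressure at the compensation depth: ρ_c h = (ρ_m − ρ_c) r.
h = r (ρ_m − ρ_c) / ρ_c = 21.2 km × (3.37 − 2.71) / 2.71 = 5.16 km.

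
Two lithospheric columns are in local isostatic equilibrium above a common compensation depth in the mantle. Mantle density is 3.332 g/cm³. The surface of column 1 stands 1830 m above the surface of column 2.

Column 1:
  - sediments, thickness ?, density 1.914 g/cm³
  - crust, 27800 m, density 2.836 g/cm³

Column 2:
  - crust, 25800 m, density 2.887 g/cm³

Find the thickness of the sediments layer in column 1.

Take the compensation level at the base of the deeper column (depth z_c below the surface of column 1) and equate Σ ρ_i t_i down to z_c; mantle fills any gap and the z_c terms cancel.
Column 1: x×1.914 + 27800×2.836 + (z_c − 27800 − x)×3.332
Column 2: 1830×0 + 25800×2.887 + (z_c − 1830 − 25800)×3.332
The z_c×3.332 term appears on both sides and cancels. Collect the known terms of each column as K = Σ(ρt)_known − 3.332 × (depth of known layers): K_1 = 78840.8 − 3.332×27800 = −13788.8; K_2 = 74484.6 − 3.332×(1830 + 25800) = −17578.56.
Balance: K_1 − x×(3.332 − 1.914) = K_2, so x = (K_1 − K_2)/(3.332 − 1.914) = 3789.76/1.418 = 2670 m.

2670 m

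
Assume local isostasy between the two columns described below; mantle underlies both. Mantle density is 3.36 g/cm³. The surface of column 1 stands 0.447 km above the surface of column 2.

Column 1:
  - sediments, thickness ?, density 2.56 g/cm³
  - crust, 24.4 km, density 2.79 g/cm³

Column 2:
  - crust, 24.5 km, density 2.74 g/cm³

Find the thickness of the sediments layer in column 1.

Take the compensation level at the base of the deeper column (depth z_c below the surface of column 1) and equate Σ ρ_i t_i down to z_c; mantle fills any gap and the z_c terms cancel.
Column 1: x×2.56 + 24.4×2.79 + (z_c − 24.4 − x)×3.36
Column 2: 0.447×0 + 24.5×2.74 + (z_c − 0.447 − 24.5)×3.36
The z_c×3.36 term appears on both sides and cancels. Collect the known terms of each column as K = Σ(ρt)_known − 3.36 × (depth of known layers): K_1 = 68.076 − 3.36×24.4 = −13.908; K_2 = 67.13 − 3.36×(0.447 + 24.5) = −16.69192.
Balance: K_1 − x×(3.36 − 2.56) = K_2, so x = (K_1 − K_2)/(3.36 − 2.56) = 2.78392/0.8 = 3.48 km.

3.48 km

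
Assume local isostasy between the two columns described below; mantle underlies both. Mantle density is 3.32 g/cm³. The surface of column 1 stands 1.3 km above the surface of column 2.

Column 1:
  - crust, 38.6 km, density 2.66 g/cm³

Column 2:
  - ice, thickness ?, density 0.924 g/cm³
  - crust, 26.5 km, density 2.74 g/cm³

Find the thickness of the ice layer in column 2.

Take the compensation level at the base of the deeper column (depth z_c below the surface of column 1) and equate Σ ρ_i t_i down to z_c; mantle fills any gap and the z_c terms cancel.
Column 1: 38.6×2.66 + (z_c − 38.6)×3.32
Column 2: 1.3×0 + x×0.924 + 26.5×2.74 + (z_c − 1.3 − 26.5 − x)×3.32
The z_c×3.32 term appears on both sides and cancels. Collect the known terms of each column as K = Σ(ρt)_known − 3.32 × (depth of known layers): K_1 = 102.676 − 3.32×38.6 = −25.476; K_2 = 72.61 − 3.32×(1.3 + 26.5) = −19.686.
Balance: K_1 = K_2 − x×(3.32 − 0.924), so x = (K_2 − K_1)/(3.32 − 0.924) = 5.79/2.396 = 2.42 km.

2.42 km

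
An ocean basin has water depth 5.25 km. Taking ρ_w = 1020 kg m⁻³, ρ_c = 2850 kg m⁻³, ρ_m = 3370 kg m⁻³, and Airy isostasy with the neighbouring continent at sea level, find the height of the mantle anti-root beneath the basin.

Isostatic balance requires: replacing crust with seawater at the top is compensated by replacing crust with mantle at the base: d (ρ_c − ρ_w) = a (ρ_m − ρ_c).
a = d (ρ_c − ρ_w)/(ρ_m − ρ_c) = 5.25 km × 1830/520 = 18.5 km.

18.5 km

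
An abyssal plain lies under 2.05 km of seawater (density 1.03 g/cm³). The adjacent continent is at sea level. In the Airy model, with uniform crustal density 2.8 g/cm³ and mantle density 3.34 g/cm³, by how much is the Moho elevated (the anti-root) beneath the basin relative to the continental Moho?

6.72 km

For local isostatic compensation: replacing crust with seawater at the top is compensated by replacing crust with mantle at the base: d (ρ_c − ρ_w) = a (ρ_m − ρ_c).
a = d (ρ_c − ρ_w)/(ρ_m − ρ_c) = 2.05 km × 1.77/0.54 = 6.72 km.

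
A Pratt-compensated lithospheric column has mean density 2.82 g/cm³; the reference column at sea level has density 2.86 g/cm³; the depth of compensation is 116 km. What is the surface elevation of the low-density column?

ρ_ref D = ρ (D + h) → h = D (ρ_ref − ρ)/ρ.
h = 116 km × (2.86 − 2.82)/2.82 = 1.65 km.

1.65 km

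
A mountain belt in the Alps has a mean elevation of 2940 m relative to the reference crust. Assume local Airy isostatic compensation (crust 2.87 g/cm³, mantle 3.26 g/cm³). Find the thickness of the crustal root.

Balancing pressure at the compensation depth: the weight of the topography is balanced by the buoyancy of the root, ρ_c h = (ρ_m − ρ_c) r.
r = h · ρ_c / (ρ_m − ρ_c) = 2940 m × 2.87 / (3.26 − 2.87) = 21600 m.

21600 m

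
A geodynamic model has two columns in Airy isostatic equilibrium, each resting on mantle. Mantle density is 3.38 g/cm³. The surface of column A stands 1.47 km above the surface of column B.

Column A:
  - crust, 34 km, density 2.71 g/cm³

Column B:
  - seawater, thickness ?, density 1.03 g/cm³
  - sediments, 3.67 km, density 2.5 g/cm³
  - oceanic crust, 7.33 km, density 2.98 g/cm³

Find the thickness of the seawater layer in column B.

Take the compensation level at the base of the deeper column (depth z_c below the surface of column A) and equate Σ ρ_i t_i down to z_c; mantle fills any gap and the z_c terms cancel.
Column A: 34×2.71 + (z_c − 34)×3.38
Column B: 1.47×0 + x×1.03 + 3.67×2.5 + 7.33×2.98 + (z_c − 1.47 − 11 − x)×3.38
The z_c×3.38 term appears on both sides and cancels. Collect the known terms of each column as K = Σ(ρt)_known − 3.38 × (depth of known layers): K_A = 92.14 − 3.38×34 = −22.78; K_B = 31.0184 − 3.38×(1.47 + 11) = −11.1302.
Balance: K_A = K_B − x×(3.38 − 1.03), so x = (K_B − K_A)/(3.38 − 1.03) = 11.6498/2.35 = 4.96 km.

4.96 km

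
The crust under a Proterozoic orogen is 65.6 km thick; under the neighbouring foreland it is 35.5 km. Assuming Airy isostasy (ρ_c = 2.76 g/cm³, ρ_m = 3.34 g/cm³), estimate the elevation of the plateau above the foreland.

5.23 km

Excess crust Δ = 65.6 km − 35.5 km = 30.1 km, split between elevation h and root r with h + r = Δ.
Airy balance ρ_c h = (ρ_m − ρ_c) r gives r = h ρ_c/(ρ_m − ρ_c), so h (1 + ρ_c/(ρ_m − ρ_c)) = Δ, i.e. h = Δ (ρ_m − ρ_c)/ρ_m.
h = 30.1 km × 0.58/3.34 = 5.23 km.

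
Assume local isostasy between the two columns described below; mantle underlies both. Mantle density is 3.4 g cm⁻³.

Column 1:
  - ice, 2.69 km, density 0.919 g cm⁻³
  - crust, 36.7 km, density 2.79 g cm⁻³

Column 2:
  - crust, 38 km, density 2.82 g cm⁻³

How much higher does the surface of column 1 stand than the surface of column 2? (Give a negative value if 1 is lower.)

2.06 km

For any compensation level in the mantle, the mantle terms cancel and isostasy reduces to e = (Σt_1 − Σt_2) − (Σ(ρt)_1 − Σ(ρt)_2) / ρ_m.
Σt_1 = 39.39 km; Σt_2 = 38 km; Σ(ρt)_1 = 104.86511; Σ(ρt)_2 = 107.16 (in km·g cm⁻³).
e = (39.39 − 38) − (104.86511 − 107.16) / 3.4 = 2.06 km.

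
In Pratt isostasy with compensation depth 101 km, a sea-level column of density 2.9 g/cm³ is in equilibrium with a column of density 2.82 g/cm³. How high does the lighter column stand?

ρ_ref D = ρ (D + h) → h = D (ρ_ref − ρ)/ρ.
h = 101 km × (2.9 − 2.82)/2.82 = 2.87 km.

2.87 km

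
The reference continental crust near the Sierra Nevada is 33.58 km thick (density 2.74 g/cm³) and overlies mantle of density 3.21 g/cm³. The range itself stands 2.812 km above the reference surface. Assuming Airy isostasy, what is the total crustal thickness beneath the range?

52.8 km

Root depth r = h ρ_c / (ρ_m − ρ_c) = 2.812 km × 2.74 / 0.47 = 16.39 km.
Total thickness = T + h + r = 33.58 km + 2.812 km + 16.39 km = 52.8 km.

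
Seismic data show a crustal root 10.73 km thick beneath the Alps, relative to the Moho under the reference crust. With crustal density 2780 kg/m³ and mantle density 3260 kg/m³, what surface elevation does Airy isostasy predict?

Isostatic balance requires: ρ_c h = (ρ_m − ρ_c) r.
h = r (ρ_m − ρ_c) / ρ_c = 10.73 km × (3260 − 2780) / 2780 = 1.85 km.

1.85 km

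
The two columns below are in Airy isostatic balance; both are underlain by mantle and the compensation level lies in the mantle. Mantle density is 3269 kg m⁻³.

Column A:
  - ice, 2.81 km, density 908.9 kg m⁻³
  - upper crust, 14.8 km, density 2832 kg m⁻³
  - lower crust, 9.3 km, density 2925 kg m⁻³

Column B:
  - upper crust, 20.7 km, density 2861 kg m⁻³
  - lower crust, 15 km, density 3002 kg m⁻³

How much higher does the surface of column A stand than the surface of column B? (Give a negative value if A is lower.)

1.18 km

For any compensation level in the mantle, the mantle terms cancel and isostasy reduces to e = (Σt_A − Σt_B) − (Σ(ρt)_A − Σ(ρt)_B) / ρ_m.
Σt_A = 26.91 km; Σt_B = 35.7 km; Σ(ρt)_A = 71670.109; Σ(ρt)_B = 104252.7 (in km·kg m⁻³).
e = (26.91 − 35.7) − (71670.109 − 104252.7) / 3269 = 1.18 km.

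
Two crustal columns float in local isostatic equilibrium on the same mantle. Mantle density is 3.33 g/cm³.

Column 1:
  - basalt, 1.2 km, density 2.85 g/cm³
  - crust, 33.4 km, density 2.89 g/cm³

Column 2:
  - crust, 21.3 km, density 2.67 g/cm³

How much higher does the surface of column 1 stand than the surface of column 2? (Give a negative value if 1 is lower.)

For any compensation level in the mantle, the mantle terms cancel and isostasy reduces to e = (Σt_1 − Σt_2) − (Σ(ρt)_1 − Σ(ρt)_2) / ρ_m.
Σt_1 = 34.6 km; Σt_2 = 21.3 km; Σ(ρt)_1 = 99.946; Σ(ρt)_2 = 56.871 (in km·g/cm³).
e = (34.6 − 21.3) − (99.946 − 56.871) / 3.33 = 0.365 km.

0.365 km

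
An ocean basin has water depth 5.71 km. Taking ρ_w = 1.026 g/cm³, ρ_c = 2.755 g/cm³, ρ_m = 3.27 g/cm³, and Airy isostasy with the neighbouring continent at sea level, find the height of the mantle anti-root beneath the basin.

19.2 km

Equating mass per unit area of the two columns: replacing crust with seawater at the top is compensated by replacing crust with mantle at the base: d (ρ_c − ρ_w) = a (ρ_m − ρ_c).
a = d (ρ_c − ρ_w)/(ρ_m − ρ_c) = 5.71 km × 1.729/0.515 = 19.2 km.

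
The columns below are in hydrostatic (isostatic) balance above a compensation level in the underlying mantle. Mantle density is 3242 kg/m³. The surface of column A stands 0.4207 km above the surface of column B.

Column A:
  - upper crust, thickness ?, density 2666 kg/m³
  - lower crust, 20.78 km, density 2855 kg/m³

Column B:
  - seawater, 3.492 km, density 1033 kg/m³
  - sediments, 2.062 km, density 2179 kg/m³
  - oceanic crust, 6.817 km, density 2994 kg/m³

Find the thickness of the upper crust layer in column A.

8.54 km

Take the compensation level at the base of the deeper column (depth z_c below the surface of column A) and equate Σ ρ_i t_i down to z_c; mantle fills any gap and the z_c terms cancel.
Column A: x×2666 + 20.78×2855 + (z_c − 20.78 − x)×3242
Column B: 0.4207×0 + 3.492×1033 + 2.062×2179 + 6.817×2994 + (z_c − 0.4207 − 12.371)×3242
The z_c×3242 term appears on both sides and cancels. Collect the known terms of each column as K = Σ(ρt)_known − 3242 × (depth of known layers): K_A = 59326.9 − 3242×20.78 = −8041.86; K_B = 28510.432 − 3242×(0.4207 + 12.371) = −12960.2594.
Balance: K_A − x×(3242 − 2666) = K_B, so x = (K_A − K_B)/(3242 − 2666) = 4918.4/576 = 8.54 km.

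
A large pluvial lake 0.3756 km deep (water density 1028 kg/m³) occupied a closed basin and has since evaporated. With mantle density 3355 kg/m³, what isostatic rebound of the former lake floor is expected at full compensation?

0.115 km

u = d ρ_w/ρ_m = 0.3756 km × 1028/3355 = 0.115 km.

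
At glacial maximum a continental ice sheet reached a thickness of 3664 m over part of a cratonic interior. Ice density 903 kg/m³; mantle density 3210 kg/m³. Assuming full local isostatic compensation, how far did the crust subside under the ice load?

1030 m

In Airy isostatic equilibrium: the ice load ρ_ice t is balanced by mantle displaced below, ρ_m s.
s = t ρ_ice / ρ_m = 3664 m × 903/3210 = 1030 m.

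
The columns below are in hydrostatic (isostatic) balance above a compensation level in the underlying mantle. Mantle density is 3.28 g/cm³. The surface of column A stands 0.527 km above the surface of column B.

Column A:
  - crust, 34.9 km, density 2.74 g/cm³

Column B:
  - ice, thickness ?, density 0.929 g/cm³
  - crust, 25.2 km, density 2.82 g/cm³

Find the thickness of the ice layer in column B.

Take the compensation level at the base of the deeper column (depth z_c below the surface of column A) and equate Σ ρ_i t_i down to z_c; mantle fills any gap and the z_c terms cancel.
Column A: 34.9×2.74 + (z_c − 34.9)×3.28
Column B: 0.527×0 + x×0.929 + 25.2×2.82 + (z_c − 0.527 − 25.2 − x)×3.28
The z_c×3.28 term appears on both sides and cancels. Collect the known terms of each column as K = Σ(ρt)_known − 3.28 × (depth of known layers): K_A = 95.626 − 3.28×34.9 = −18.846; K_B = 71.064 − 3.28×(0.527 + 25.2) = −13.32056.
Balance: K_A = K_B − x×(3.28 − 0.929), so x = (K_B − K_A)/(3.28 − 0.929) = 5.52544/2.351 = 2.35 km.

2.35 km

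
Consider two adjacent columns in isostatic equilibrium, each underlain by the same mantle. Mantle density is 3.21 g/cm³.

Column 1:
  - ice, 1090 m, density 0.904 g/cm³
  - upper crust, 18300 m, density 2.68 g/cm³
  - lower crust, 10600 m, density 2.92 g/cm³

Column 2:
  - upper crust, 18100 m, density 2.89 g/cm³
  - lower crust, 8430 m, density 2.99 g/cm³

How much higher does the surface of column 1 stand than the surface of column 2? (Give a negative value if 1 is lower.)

2380 m

For any compensation level in the mantle, the mantle terms cancel and isostasy reduces to e = (Σt_1 − Σt_2) − (Σ(ρt)_1 − Σ(ρt)_2) / ρ_m.
Σt_1 = 29990 m; Σt_2 = 26530 m; Σ(ρt)_1 = 80981.36; Σ(ρt)_2 = 77514.7 (in m·g/cm³).
e = (29990 − 26530) − (80981.36 − 77514.7) / 3.21 = 2380 m.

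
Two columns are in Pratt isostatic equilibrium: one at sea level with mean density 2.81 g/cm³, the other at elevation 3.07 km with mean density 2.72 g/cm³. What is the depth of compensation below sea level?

ρ_ref D = ρ (D + h) → D (ρ_ref − ρ) = ρ h.
D = ρ h/(ρ_ref − ρ) = 2.72 × 3.07 km/(2.81 − 2.72) = 92.8 km.

92.8 km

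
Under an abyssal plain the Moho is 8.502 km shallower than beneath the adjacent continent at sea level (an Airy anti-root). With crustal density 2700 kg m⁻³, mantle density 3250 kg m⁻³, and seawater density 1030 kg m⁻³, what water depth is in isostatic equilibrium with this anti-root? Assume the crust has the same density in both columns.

Replacing a thickness d of crust by seawater at the top must be balanced by replacing crust with mantle at the base: d (ρ_c − ρ_w) = a (ρ_m − ρ_c).
d = a (ρ_m − ρ_c)/(ρ_c − ρ_w) = 8.502 km × 550/1670 = 2.8 km.

2.8 km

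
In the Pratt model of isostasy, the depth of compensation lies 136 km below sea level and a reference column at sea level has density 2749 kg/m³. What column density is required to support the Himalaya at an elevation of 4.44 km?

2660 kg/m³

Pratt balance: ρ_ref D = ρ (D + h).
ρ = ρ_ref D/(D + h) = 2749 × 136 km/(136 km + 4.44 km) = 2660 kg/m³.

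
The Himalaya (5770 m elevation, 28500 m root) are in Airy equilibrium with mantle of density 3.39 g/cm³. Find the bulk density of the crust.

2.82 g/cm³

ρ_c h = (ρ_m − ρ_c) r → ρ_c (h + r) = ρ_m r → ρ_c = ρ_m r / (h + r).
ρ_c = 3.39 × 28500 m / (5770 m + 28500 m) = 2.82 g/cm³.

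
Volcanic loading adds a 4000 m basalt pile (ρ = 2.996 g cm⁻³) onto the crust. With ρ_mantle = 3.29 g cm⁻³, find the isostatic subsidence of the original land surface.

Subaerial loading: s = t ρ_load / ρ_m.
s = 4000 m × 2.996/3.29 = 3640 m.

3640 m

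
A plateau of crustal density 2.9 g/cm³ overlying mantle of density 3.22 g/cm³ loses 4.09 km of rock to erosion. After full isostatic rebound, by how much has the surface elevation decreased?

0.406 km

Rebound u = e ρ_c/ρ_m = 4.09 km × 2.9/3.22 = 3.684 km.
Net surface drop = e − u = 4.09 km − 3.684 km = e (ρ_m − ρ_c)/ρ_m = 0.406 km.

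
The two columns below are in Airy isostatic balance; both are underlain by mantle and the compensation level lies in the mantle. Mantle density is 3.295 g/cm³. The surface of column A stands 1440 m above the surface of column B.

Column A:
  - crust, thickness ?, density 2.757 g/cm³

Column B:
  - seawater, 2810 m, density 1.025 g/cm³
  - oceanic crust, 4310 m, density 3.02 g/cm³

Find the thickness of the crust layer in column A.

Take the compensation level at the base of the deeper column (depth z_c below the surface of column A) and equate Σ ρ_i t_i down to z_c; mantle fills any gap and the z_c terms cancel.
Column A: x×2.757 + (z_c − 0 − x)×3.295
Column B: 1440×0 + 2810×1.025 + 4310×3.02 + (z_c − 1440 − 7120)×3.295
The z_c×3.295 term appears on both sides and cancels. Collect the known terms of each column as K = Σ(ρt)_known − 3.295 × (depth of known layers): K_A = 0 − 3.295×0 = 0; K_B = 15896.45 − 3.295×(1440 + 7120) = −12308.75.
Balance: K_A − x×(3.295 − 2.757) = K_B, so x = (K_A − K_B)/(3.295 − 2.757) = 12308.8/0.538 = 22900 m.

22900 m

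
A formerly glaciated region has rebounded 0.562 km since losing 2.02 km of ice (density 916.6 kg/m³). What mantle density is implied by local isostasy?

ρ_m = ρ_ice t / u = 916.6 × 2.02 km/0.562 km = 3290 kg/m³.

3290 kg/m³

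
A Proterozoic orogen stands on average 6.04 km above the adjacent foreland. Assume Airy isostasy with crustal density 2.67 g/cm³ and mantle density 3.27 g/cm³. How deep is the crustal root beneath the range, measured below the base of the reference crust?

26.9 km

In Airy isostatic equilibrium: the weight of the topography is balanced by the buoyancy of the root, ρ_c h = (ρ_m − ρ_c) r.
r = h · ρ_c / (ρ_m − ρ_c) = 6.04 km × 2.67 / (3.27 − 2.67) = 26.9 km.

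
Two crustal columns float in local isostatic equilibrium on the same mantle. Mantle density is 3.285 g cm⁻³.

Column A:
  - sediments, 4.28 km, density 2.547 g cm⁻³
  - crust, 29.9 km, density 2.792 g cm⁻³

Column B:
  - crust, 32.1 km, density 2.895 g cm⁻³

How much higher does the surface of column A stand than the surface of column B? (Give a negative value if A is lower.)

For any compensation level in the mantle, the mantle terms cancel and isostasy reduces to e = (Σt_A − Σt_B) − (Σ(ρt)_A − Σ(ρt)_B) / ρ_m.
Σt_A = 34.18 km; Σt_B = 32.1 km; Σ(ρt)_A = 94.38196; Σ(ρt)_B = 92.9295 (in km·g cm⁻³).
e = (34.18 − 32.1) − (94.38196 − 92.9295) / 3.285 = 1.64 km.

1.64 km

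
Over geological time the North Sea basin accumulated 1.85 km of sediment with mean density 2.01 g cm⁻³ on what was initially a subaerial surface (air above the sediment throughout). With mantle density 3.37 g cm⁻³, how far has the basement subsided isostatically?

1.1 km

Subaerial load: s = t ρ_sed / ρ_m = 1.85 km × 2.01/3.37 = 1.1 km.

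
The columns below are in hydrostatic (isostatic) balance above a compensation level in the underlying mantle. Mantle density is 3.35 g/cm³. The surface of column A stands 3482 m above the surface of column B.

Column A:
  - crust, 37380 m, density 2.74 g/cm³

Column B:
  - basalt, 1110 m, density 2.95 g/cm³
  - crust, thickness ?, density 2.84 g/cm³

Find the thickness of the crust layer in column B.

21000 m

Take the compensation level at the base of the deeper column (depth z_c below the surface of column A) and equate Σ ρ_i t_i down to z_c; mantle fills any gap and the z_c terms cancel.
Column A: 37380×2.74 + (z_c − 37380)×3.35
Column B: 3482×0 + 1110×2.95 + x×2.84 + (z_c − 3482 − 1110 − x)×3.35
The z_c×3.35 term appears on both sides and cancels. Collect the known terms of each column as K = Σ(ρt)_known − 3.35 × (depth of known layers): K_A = 102421.2 − 3.35×37380 = −22801.8; K_B = 3274.5 − 3.35×(3482 + 1110) = −12108.7.
Balance: K_A = K_B − x×(3.35 − 2.84), so x = (K_B − K_A)/(3.35 − 2.84) = 10693.1/0.51 = 21000 m.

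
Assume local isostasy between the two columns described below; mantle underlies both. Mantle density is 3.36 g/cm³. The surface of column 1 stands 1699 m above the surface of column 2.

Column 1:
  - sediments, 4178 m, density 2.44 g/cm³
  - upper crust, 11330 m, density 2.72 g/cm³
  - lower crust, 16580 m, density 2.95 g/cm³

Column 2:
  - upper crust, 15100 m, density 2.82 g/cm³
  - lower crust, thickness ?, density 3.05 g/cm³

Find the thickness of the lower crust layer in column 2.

13000 m

Take the compensation level at the base of the deeper column (depth z_c below the surface of column 1) and equate Σ ρ_i t_i down to z_c; mantle fills any gap and the z_c terms cancel.
Column 1: 4178×2.44 + 11330×2.72 + 16580×2.95 + (z_c − 32088)×3.36
Column 2: 1699×0 + 15100×2.82 + x×3.05 + (z_c − 1699 − 15100 − x)×3.36
The z_c×3.36 term appears on both sides and cancels. Collect the known terms of each column as K = Σ(ρt)_known − 3.36 × (depth of known layers): K_1 = 89922.92 − 3.36×32088 = −17892.76; K_2 = 42582 − 3.36×(1699 + 15100) = −13862.64.
Balance: K_1 = K_2 − x×(3.36 − 3.05), so x = (K_2 − K_1)/(3.36 − 3.05) = 4030.12/0.31 = 13000 m.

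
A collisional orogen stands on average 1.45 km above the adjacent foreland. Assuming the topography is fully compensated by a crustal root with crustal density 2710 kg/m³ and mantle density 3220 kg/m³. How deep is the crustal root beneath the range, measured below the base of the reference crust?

7.7 km

Isostatic balance requires: the weight of the topography is balanced by the buoyancy of the root, ρ_c h = (ρ_m − ρ_c) r.
r = h · ρ_c / (ρ_m − ρ_c) = 1.45 km × 2710 / (3220 − 2710) = 7.7 km.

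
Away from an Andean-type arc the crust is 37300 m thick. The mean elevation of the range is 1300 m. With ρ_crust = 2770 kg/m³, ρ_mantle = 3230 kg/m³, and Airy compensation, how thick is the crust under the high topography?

46400 m

Root depth r = h ρ_c / (ρ_m − ρ_c) = 1300 m × 2770 / 460 = 7828 m.
Total thickness = T + h + r = 37300 m + 1300 m + 7828 m = 46400 m.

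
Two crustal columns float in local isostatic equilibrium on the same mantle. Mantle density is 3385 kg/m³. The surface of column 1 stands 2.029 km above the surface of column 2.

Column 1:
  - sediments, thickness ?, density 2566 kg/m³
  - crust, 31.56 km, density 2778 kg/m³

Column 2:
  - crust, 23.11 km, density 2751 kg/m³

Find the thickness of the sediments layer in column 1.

2.89 km

Take the compensation level at the base of the deeper column (depth z_c below the surface of column 1) and equate Σ ρ_i t_i down to z_c; mantle fills any gap and the z_c terms cancel.
Column 1: x×2566 + 31.56×2778 + (z_c − 31.56 − x)×3385
Column 2: 2.029×0 + 23.11×2751 + (z_c − 2.029 − 23.11)×3385
The z_c×3385 term appears on both sides and cancels. Collect the known terms of each column as K = Σ(ρt)_known − 3385 × (depth of known layers): K_1 = 87673.68 − 3385×31.56 = −19156.92; K_2 = 63575.61 − 3385×(2.029 + 23.11) = −21519.905.
Balance: K_1 − x×(3385 − 2566) = K_2, so x = (K_1 − K_2)/(3385 − 2566) = 2362.99/819 = 2.89 km.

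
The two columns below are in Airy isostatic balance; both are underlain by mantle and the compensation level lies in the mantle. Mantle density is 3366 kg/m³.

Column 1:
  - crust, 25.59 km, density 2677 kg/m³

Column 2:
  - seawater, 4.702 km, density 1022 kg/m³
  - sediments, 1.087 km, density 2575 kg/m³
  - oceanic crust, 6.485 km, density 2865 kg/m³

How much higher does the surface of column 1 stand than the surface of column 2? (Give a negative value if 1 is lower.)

0.743 km

For any compensation level in the mantle, the mantle terms cancel and isostasy reduces to e = (Σt_1 − Σt_2) − (Σ(ρt)_1 − Σ(ρt)_2) / ρ_m.
Σt_1 = 25.59 km; Σt_2 = 12.274 km; Σ(ρt)_1 = 68504.43; Σ(ρt)_2 = 26183.994 (in km·kg/m³).
e = (25.59 − 12.274) − (68504.43 − 26183.994) / 3366 = 0.743 km.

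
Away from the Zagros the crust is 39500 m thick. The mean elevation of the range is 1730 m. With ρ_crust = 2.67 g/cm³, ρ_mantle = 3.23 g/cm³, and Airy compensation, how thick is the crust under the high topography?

Root depth r = h ρ_c / (ρ_m − ρ_c) = 1730 m × 2.67 / 0.56 = 8248 m.
Total thickness = T + h + r = 39500 m + 1730 m + 8248 m = 49500 m.

49500 m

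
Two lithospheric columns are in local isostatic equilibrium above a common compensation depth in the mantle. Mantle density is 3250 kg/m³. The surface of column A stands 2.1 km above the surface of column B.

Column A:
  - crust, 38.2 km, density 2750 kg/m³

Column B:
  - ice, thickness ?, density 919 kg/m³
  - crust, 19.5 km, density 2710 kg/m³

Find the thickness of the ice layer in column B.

Take the compensation level at the base of the deeper column (depth z_c below the surface of column A) and equate Σ ρ_i t_i down to z_c; mantle fills any gap and the z_c terms cancel.
Column A: 38.2×2750 + (z_c − 38.2)×3250
Column B: 2.1×0 + x×919 + 19.5×2710 + (z_c − 2.1 − 19.5 − x)×3250
The z_c×3250 term appears on both sides and cancels. Collect the known terms of each column as K = Σ(ρt)_known − 3250 × (depth of known layers): K_A = 105050 − 3250×38.2 = −19100; K_B = 52845 − 3250×(2.1 + 19.5) = −17355.
Balance: K_A = K_B − x×(3250 − 919), so x = (K_B − K_A)/(3250 − 919) = 1745/2331 = 0.749 km.

0.749 km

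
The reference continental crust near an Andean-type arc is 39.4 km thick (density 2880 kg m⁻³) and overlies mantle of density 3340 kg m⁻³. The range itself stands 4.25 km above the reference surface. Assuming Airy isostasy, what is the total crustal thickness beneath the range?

70.3 km

Root depth r = h ρ_c / (ρ_m − ρ_c) = 4.25 km × 2880 / 460 = 26.61 km.
Total thickness = T + h + r = 39.4 km + 4.25 km + 26.61 km = 70.3 km.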